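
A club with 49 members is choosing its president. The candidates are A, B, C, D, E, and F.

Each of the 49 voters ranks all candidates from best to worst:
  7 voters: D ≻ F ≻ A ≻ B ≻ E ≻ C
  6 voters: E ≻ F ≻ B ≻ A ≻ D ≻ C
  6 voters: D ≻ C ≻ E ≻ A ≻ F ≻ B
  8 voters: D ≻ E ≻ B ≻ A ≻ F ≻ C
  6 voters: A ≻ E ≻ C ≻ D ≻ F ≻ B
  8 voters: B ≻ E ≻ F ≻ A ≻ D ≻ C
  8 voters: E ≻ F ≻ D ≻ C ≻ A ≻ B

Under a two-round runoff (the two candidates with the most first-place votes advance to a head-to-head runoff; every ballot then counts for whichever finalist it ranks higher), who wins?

E

Round 1 first-place votes: A 6, B 8, C 0, D 21, E 14, F 0. D and E advance.
Runoff: D is ranked above E on 21 ballots, E above D on 28.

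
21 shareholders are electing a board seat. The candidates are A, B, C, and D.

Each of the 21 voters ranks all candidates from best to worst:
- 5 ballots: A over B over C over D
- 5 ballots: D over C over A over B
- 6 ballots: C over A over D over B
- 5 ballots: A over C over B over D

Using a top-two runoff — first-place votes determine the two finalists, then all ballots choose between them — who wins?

Round 1 first-place votes: A 10, B 0, C 6, D 5. A and C advance.
Runoff: A is ranked above C on 10 ballots, C above A on 11.

C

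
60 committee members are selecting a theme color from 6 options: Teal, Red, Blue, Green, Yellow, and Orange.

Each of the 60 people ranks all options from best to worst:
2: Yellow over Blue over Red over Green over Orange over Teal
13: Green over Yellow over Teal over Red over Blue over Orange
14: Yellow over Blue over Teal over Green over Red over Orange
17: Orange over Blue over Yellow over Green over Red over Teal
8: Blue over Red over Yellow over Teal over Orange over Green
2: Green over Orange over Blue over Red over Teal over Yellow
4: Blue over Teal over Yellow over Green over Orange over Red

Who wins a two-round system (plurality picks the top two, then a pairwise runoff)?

Round 1 first-place votes: Teal 0, Red 0, Blue 12, Green 15, Yellow 16, Orange 17. Orange and Yellow advance.
Runoff: Orange is ranked above Yellow on 19 ballots, Yellow above Orange on 41.

Yellow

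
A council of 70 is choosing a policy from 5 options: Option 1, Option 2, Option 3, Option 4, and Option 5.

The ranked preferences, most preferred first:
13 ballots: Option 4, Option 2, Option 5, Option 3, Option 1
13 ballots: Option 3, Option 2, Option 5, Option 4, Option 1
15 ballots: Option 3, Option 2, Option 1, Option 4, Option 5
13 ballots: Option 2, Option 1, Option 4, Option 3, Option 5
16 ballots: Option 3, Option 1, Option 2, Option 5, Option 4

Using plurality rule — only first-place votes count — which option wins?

First-place votes: Option 1 0, Option 2 13, Option 3 44, Option 4 13, Option 5 0.

Option 3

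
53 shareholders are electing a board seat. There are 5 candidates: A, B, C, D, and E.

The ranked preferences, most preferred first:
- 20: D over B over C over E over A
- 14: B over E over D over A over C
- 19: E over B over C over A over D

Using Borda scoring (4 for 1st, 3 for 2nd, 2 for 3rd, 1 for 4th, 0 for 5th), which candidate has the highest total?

B

A: 20×0 + 14×1 + 19×1 = 33
B: 20×3 + 14×4 + 19×3 = 173
C: 20×2 + 14×0 + 19×2 = 78
D: 20×4 + 14×2 + 19×0 = 108
E: 20×1 + 14×3 + 19×4 = 138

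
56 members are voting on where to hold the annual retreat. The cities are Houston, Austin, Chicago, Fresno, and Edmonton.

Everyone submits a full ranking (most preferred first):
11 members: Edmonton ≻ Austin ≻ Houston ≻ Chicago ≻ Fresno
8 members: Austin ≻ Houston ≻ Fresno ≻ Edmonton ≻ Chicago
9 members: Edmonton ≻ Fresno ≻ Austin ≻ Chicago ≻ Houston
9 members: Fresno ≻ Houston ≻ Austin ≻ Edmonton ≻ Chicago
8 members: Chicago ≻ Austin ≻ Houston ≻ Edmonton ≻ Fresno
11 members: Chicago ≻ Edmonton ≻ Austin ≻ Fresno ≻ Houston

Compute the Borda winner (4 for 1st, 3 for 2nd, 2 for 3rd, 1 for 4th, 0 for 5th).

Austin

Houston: 11×2 + 8×3 + 9×0 + 9×3 + 8×2 + 11×0 = 89
Austin: 11×3 + 8×4 + 9×2 + 9×2 + 8×3 + 11×2 = 147
Chicago: 11×1 + 8×0 + 9×1 + 9×0 + 8×4 + 11×4 = 96
Fresno: 11×0 + 8×2 + 9×3 + 9×4 + 8×0 + 11×1 = 90
Edmonton: 11×4 + 8×1 + 9×4 + 9×1 + 8×1 + 11×3 = 138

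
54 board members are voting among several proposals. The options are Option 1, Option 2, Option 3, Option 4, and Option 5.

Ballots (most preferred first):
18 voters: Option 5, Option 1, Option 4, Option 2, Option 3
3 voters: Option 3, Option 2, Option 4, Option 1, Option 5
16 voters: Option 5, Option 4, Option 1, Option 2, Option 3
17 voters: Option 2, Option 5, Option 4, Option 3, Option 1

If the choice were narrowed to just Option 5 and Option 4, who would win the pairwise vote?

Option 5

Option 5 is ranked above Option 4 on 51 ballots; Option 4 above Option 5 on 3.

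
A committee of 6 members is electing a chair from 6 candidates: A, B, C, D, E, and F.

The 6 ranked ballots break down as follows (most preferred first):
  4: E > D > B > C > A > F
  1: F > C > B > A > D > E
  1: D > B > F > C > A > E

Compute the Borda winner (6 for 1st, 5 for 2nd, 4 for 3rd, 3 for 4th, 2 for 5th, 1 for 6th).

A: 4×2 + 1×3 + 1×2 = 13
B: 4×4 + 1×4 + 1×5 = 25
C: 4×3 + 1×5 + 1×3 = 20
D: 4×5 + 1×2 + 1×6 = 28
E: 4×6 + 1×1 + 1×1 = 26
F: 4×1 + 1×6 + 1×4 = 14

D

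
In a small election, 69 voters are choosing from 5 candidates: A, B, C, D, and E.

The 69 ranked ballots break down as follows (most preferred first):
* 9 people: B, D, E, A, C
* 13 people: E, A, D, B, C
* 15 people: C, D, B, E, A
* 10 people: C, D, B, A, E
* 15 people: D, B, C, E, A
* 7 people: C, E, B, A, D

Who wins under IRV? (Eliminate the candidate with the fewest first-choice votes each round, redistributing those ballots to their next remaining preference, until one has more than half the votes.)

D

Round 1: A 0, B 9, C 32, D 15, E 13. A eliminated.
Round 2: B 9, C 32, D 15, E 13. B eliminated.
Round 3: C 32, D 24, E 13. E eliminated.
Round 4: C 32, D 37. D has a majority (≥35).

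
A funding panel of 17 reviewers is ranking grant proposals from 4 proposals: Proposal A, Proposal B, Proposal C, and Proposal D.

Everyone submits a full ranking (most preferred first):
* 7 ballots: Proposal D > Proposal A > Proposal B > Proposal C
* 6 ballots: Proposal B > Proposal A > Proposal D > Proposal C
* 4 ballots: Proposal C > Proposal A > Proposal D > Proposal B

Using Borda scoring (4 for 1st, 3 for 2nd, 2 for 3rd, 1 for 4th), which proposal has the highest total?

Proposal A: 7×3 + 6×3 + 4×3 = 51
Proposal B: 7×2 + 6×4 + 4×1 = 42
Proposal C: 7×1 + 6×1 + 4×4 = 29
Proposal D: 7×4 + 6×2 + 4×2 = 48

Proposal A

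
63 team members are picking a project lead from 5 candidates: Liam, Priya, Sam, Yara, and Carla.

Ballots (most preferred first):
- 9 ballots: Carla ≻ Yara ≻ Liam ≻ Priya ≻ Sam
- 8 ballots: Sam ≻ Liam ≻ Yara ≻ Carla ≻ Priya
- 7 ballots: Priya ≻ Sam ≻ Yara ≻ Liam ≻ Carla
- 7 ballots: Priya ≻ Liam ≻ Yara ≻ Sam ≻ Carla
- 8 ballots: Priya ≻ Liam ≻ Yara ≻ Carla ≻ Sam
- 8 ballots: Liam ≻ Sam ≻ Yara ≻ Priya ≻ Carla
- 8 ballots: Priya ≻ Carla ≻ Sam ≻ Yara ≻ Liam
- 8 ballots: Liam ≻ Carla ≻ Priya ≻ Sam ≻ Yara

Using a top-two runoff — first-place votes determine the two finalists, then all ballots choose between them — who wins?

Liam

Round 1 first-place votes: Liam 16, Priya 30, Sam 8, Yara 0, Carla 9. Priya and Liam advance.
Runoff: Priya is ranked above Liam on 30 ballots, Liam above Priya on 33.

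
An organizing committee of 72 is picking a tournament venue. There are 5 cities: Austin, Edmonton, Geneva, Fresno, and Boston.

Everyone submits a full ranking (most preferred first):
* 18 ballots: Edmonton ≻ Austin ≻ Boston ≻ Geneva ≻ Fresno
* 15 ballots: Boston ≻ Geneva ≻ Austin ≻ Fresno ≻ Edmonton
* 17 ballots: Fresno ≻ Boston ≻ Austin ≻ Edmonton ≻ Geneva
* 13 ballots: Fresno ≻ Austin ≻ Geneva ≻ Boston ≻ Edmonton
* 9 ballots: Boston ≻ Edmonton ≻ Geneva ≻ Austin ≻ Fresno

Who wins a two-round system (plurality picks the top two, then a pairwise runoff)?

Round 1 first-place votes: Austin 0, Edmonton 18, Geneva 0, Fresno 30, Boston 24. Fresno and Boston advance.
Runoff: Fresno is ranked above Boston on 30 ballots, Boston above Fresno on 42.

Boston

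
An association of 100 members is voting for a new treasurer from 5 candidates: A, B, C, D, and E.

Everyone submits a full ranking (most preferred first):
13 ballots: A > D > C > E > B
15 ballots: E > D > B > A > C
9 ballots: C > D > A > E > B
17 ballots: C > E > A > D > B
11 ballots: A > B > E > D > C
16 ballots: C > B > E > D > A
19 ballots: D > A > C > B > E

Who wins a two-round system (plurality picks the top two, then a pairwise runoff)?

A

Round 1 first-place votes: A 24, B 0, C 42, D 19, E 15. C and A advance.
Runoff: C is ranked above A on 42 ballots, A above C on 58.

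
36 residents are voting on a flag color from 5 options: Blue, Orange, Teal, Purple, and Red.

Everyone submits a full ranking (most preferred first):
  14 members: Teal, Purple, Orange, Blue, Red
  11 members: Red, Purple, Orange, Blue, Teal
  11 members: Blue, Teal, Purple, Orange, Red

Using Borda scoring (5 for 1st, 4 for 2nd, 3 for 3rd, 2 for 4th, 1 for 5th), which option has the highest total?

Blue: 14×2 + 11×2 + 11×5 = 105
Orange: 14×3 + 11×3 + 11×2 = 97
Teal: 14×5 + 11×1 + 11×4 = 125
Purple: 14×4 + 11×4 + 11×3 = 133
Red: 14×1 + 11×5 + 11×1 = 80

Purple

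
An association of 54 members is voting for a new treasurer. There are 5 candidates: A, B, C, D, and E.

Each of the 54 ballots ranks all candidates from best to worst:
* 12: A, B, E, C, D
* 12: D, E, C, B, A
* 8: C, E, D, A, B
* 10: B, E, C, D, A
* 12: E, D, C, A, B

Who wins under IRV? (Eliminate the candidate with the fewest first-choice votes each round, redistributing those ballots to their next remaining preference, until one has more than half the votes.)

Round 1: A 12, B 10, C 8, D 12, E 12. C eliminated.
Round 2: A 12, B 10, D 12, E 20. B eliminated.
Round 3: A 12, D 12, E 30. E has a majority (≥28).

E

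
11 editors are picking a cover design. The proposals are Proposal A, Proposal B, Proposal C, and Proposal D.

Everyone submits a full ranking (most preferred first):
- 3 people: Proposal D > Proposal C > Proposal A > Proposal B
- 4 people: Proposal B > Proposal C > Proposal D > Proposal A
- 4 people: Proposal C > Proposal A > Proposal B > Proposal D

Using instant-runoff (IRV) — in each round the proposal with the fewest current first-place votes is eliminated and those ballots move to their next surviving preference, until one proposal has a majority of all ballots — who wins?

Round 1: Proposal A 0, Proposal B 4, Proposal C 4, Proposal D 3. Proposal A eliminated.
Round 2: Proposal B 4, Proposal C 4, Proposal D 3. Proposal D eliminated.
Round 3: Proposal B 4, Proposal C 7. Proposal C has a majority (≥6).

Proposal C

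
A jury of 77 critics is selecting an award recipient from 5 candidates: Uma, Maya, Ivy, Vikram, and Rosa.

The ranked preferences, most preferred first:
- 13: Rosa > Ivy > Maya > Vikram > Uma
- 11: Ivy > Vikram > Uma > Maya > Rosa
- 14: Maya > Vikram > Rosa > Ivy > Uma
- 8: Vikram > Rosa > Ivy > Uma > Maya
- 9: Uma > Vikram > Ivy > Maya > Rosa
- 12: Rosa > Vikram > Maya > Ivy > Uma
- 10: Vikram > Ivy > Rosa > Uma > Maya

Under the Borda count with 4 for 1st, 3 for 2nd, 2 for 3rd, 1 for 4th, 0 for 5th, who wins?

Vikram

Uma: 13×0 + 11×2 + 14×0 + 8×1 + 9×4 + 12×0 + 10×1 = 76
Maya: 13×2 + 11×1 + 14×4 + 8×0 + 9×1 + 12×2 + 10×0 = 126
Ivy: 13×3 + 11×4 + 14×1 + 8×2 + 9×2 + 12×1 + 10×3 = 173
Vikram: 13×1 + 11×3 + 14×3 + 8×4 + 9×3 + 12×3 + 10×4 = 223
Rosa: 13×4 + 11×0 + 14×2 + 8×3 + 9×0 + 12×4 + 10×2 = 172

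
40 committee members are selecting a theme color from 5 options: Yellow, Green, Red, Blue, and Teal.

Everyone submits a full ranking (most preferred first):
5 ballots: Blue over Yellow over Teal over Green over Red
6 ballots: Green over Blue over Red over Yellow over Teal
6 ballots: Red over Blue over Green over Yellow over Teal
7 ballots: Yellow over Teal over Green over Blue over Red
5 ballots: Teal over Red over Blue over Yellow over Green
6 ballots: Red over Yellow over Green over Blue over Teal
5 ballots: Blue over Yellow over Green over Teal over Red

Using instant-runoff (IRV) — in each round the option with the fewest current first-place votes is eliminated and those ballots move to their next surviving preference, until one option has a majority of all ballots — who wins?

Blue

Round 1: Yellow 7, Green 6, Red 12, Blue 10, Teal 5. Teal eliminated.
Round 2: Yellow 7, Green 6, Red 17, Blue 10. Green eliminated.
Round 3: Yellow 7, Red 17, Blue 16. Yellow eliminated.
Round 4: Red 17, Blue 23. Blue has a majority (≥21).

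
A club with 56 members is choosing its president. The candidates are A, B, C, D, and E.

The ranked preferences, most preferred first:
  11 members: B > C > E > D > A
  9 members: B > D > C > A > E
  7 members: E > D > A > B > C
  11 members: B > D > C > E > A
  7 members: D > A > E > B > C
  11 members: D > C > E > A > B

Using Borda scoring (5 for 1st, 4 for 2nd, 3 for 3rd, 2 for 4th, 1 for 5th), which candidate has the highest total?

A: 11×1 + 9×2 + 7×3 + 11×1 + 7×4 + 11×2 = 111
B: 11×5 + 9×5 + 7×2 + 11×5 + 7×2 + 11×1 = 194
C: 11×4 + 9×3 + 7×1 + 11×3 + 7×1 + 11×4 = 162
D: 11×2 + 9×4 + 7×4 + 11×4 + 7×5 + 11×5 = 220
E: 11×3 + 9×1 + 7×5 + 11×2 + 7×3 + 11×3 = 153

D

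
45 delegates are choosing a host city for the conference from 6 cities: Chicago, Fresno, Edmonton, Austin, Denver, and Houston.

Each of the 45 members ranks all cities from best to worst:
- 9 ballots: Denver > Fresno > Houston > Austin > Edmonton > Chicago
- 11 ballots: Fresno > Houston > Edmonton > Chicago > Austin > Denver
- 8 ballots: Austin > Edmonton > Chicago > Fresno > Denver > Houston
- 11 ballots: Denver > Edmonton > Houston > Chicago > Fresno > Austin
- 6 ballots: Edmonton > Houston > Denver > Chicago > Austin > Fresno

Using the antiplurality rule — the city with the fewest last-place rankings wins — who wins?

Last-place votes: Chicago 9, Fresno 6, Edmonton 0, Austin 11, Denver 11, Houston 8.

Edmonton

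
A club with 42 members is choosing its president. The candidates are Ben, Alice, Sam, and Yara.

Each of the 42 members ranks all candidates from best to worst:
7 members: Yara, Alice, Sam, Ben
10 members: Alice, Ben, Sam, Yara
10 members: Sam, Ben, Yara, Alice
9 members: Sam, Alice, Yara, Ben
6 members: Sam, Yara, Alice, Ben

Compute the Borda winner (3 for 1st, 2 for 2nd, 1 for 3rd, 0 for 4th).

Ben: 7×0 + 10×2 + 10×2 + 9×0 + 6×0 = 40
Alice: 7×2 + 10×3 + 10×0 + 9×2 + 6×1 = 68
Sam: 7×1 + 10×1 + 10×3 + 9×3 + 6×3 = 92
Yara: 7×3 + 10×0 + 10×1 + 9×1 + 6×2 = 52

Sam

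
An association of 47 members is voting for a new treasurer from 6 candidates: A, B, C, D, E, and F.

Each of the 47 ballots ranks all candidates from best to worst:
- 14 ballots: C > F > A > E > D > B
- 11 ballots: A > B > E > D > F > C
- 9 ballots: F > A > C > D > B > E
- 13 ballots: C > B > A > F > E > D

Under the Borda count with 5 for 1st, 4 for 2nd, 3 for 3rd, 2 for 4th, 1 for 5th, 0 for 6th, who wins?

A

A: 14×3 + 11×5 + 9×4 + 13×3 = 172
B: 14×0 + 11×4 + 9×1 + 13×4 = 105
C: 14×5 + 11×0 + 9×3 + 13×5 = 162
D: 14×1 + 11×2 + 9×2 + 13×0 = 54
E: 14×2 + 11×3 + 9×0 + 13×1 = 74
F: 14×4 + 11×1 + 9×5 + 13×2 = 138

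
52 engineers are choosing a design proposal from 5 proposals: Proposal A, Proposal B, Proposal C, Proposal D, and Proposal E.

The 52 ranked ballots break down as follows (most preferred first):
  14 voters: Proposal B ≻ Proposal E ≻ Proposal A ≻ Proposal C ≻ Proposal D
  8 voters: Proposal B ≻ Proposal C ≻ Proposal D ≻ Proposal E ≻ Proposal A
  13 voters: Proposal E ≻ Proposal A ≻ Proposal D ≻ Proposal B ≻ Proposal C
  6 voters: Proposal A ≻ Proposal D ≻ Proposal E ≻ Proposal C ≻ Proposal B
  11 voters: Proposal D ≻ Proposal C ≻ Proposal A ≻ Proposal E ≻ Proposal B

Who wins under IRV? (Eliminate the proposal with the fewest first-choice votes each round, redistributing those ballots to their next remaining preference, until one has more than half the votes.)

Proposal D

Round 1: Proposal A 6, Proposal B 22, Proposal C 0, Proposal D 11, Proposal E 13. Proposal C eliminated.
Round 2: Proposal A 6, Proposal B 22, Proposal D 11, Proposal E 13. Proposal A eliminated.
Round 3: Proposal B 22, Proposal D 17, Proposal E 13. Proposal E eliminated.
Round 4: Proposal B 22, Proposal D 30. Proposal D has a majority (≥27).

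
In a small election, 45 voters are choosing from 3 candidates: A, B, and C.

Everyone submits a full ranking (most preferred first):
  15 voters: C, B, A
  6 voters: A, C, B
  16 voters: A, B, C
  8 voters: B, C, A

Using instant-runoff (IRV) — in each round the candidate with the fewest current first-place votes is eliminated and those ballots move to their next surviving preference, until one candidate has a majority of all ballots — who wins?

C

Round 1: A 22, B 8, C 15. B eliminated.
Round 2: A 22, C 23. C has a majority (≥23).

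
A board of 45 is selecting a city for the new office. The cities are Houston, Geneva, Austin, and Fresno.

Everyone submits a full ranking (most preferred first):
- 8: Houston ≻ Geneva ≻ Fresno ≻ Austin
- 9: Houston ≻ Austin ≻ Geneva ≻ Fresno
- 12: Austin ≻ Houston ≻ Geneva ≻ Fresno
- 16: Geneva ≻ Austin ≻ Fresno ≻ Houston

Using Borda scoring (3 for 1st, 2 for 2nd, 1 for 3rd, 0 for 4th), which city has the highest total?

Austin

Houston: 8×3 + 9×3 + 12×2 + 16×0 = 75
Geneva: 8×2 + 9×1 + 12×1 + 16×3 = 85
Austin: 8×0 + 9×2 + 12×3 + 16×2 = 86
Fresno: 8×1 + 9×0 + 12×0 + 16×1 = 24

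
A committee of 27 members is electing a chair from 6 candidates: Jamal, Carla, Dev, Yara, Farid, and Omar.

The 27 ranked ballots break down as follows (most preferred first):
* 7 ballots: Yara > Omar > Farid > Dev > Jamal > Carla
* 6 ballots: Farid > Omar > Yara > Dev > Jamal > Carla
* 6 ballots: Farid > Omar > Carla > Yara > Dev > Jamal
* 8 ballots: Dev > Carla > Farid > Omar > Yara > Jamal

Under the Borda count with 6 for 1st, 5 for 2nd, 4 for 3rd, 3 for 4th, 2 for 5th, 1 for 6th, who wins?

Farid

Jamal: 7×2 + 6×2 + 6×1 + 8×1 = 40
Carla: 7×1 + 6×1 + 6×4 + 8×5 = 77
Dev: 7×3 + 6×3 + 6×2 + 8×6 = 99
Yara: 7×6 + 6×4 + 6×3 + 8×2 = 100
Farid: 7×4 + 6×6 + 6×6 + 8×4 = 132
Omar: 7×5 + 6×5 + 6×5 + 8×3 = 119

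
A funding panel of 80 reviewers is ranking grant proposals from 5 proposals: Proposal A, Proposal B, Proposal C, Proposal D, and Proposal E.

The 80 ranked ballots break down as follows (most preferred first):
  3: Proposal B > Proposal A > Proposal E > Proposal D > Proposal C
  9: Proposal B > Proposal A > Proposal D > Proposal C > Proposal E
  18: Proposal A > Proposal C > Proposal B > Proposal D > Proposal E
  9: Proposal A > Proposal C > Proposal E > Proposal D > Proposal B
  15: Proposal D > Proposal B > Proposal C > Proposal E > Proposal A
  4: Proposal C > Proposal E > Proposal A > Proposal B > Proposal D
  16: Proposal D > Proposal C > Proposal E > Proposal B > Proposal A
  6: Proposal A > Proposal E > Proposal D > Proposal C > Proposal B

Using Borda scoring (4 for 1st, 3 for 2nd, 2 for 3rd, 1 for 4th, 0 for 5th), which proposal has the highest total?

Proposal C

Proposal A: 3×3 + 9×3 + 18×4 + 9×4 + 15×0 + 4×2 + 16×0 + 6×4 = 176
Proposal B: 3×4 + 9×4 + 18×2 + 9×0 + 15×3 + 4×1 + 16×1 + 6×0 = 149
Proposal C: 3×0 + 9×1 + 18×3 + 9×3 + 15×2 + 4×4 + 16×3 + 6×1 = 190
Proposal D: 3×1 + 9×2 + 18×1 + 9×1 + 15×4 + 4×0 + 16×4 + 6×2 = 184
Proposal E: 3×2 + 9×0 + 18×0 + 9×2 + 15×1 + 4×3 + 16×2 + 6×3 = 101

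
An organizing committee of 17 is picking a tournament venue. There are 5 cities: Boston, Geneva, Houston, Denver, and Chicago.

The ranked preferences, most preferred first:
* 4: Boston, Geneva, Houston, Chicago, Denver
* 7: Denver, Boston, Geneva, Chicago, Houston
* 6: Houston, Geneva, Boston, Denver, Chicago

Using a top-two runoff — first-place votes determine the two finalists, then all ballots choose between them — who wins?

Houston

Round 1 first-place votes: Boston 4, Geneva 0, Houston 6, Denver 7, Chicago 0. Denver and Houston advance.
Runoff: Denver is ranked above Houston on 7 ballots, Houston above Denver on 10.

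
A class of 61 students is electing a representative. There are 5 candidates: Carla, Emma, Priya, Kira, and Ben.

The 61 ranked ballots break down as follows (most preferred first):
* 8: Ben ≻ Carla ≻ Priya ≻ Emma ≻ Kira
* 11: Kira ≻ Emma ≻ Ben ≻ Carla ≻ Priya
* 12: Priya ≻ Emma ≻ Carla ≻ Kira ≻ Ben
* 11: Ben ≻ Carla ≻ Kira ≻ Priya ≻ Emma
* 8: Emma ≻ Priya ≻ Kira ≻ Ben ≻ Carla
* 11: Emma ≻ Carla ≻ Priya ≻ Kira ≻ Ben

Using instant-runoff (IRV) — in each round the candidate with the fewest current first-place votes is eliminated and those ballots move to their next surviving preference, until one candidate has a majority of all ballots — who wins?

Emma

Round 1: Carla 0, Emma 19, Priya 12, Kira 11, Ben 19. Carla eliminated.
Round 2: Emma 19, Priya 12, Kira 11, Ben 19. Kira eliminated.
Round 3: Emma 30, Priya 12, Ben 19. Priya eliminated.
Round 4: Emma 42, Ben 19. Emma has a majority (≥31).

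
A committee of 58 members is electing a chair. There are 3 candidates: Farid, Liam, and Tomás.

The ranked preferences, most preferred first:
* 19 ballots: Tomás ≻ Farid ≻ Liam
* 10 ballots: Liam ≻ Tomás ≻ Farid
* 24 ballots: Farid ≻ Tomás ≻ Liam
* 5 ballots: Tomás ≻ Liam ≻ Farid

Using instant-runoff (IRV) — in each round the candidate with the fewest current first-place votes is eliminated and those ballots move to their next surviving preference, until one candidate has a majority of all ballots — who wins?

Round 1: Farid 24, Liam 10, Tomás 24. Liam eliminated.
Round 2: Farid 24, Tomás 34. Tomás has a majority (≥30).

Tomás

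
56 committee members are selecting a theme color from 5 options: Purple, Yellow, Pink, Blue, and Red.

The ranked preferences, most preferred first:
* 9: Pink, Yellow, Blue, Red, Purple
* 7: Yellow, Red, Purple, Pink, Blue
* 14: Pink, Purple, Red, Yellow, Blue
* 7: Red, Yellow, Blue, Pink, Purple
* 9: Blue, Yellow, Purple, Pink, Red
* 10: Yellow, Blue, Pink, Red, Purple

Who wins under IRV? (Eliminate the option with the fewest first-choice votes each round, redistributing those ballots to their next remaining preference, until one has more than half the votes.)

Yellow

Round 1: Purple 0, Yellow 17, Pink 23, Blue 9, Red 7. Purple eliminated.
Round 2: Yellow 17, Pink 23, Blue 9, Red 7. Red eliminated.
Round 3: Yellow 24, Pink 23, Blue 9. Blue eliminated.
Round 4: Yellow 33, Pink 23. Yellow has a majority (≥29).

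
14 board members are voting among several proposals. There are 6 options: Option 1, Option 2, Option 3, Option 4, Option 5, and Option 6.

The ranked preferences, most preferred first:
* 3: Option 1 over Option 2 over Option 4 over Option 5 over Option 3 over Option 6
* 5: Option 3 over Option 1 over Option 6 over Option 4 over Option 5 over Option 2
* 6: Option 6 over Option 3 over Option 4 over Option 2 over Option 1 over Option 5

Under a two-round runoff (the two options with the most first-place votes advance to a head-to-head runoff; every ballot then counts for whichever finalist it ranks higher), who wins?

Option 3

Round 1 first-place votes: Option 1 3, Option 2 0, Option 3 5, Option 4 0, Option 5 0, Option 6 6. Option 6 and Option 3 advance.
Runoff: Option 6 is ranked above Option 3 on 6 ballots, Option 3 above Option 6 on 8.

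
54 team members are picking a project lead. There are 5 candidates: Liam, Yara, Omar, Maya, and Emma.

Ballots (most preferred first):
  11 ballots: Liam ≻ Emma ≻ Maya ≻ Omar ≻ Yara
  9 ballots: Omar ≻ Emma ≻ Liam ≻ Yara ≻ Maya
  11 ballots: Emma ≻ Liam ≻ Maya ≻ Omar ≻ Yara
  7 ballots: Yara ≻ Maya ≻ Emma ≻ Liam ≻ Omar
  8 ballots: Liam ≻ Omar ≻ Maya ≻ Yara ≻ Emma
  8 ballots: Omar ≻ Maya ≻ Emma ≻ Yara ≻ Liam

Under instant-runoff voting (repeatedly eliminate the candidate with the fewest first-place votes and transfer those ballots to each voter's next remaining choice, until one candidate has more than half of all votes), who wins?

Emma

Round 1: Liam 19, Yara 7, Omar 17, Maya 0, Emma 11. Maya eliminated.
Round 2: Liam 19, Yara 7, Omar 17, Emma 11. Yara eliminated.
Round 3: Liam 19, Omar 17, Emma 18. Omar eliminated.
Round 4: Liam 19, Emma 35. Emma has a majority (≥28).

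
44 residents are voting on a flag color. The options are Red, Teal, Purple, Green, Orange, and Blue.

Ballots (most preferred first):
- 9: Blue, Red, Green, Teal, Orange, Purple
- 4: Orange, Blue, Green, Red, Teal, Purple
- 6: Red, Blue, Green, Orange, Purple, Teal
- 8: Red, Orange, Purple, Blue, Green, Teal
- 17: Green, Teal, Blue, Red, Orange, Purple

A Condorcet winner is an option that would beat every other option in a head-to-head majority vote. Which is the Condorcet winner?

Blue

Blue vs Red: 30–14
Blue vs Teal: 27–17
Blue vs Purple: 36–8
Blue vs Green: 27–17
Blue vs Orange: 32–12
Blue beats every other option.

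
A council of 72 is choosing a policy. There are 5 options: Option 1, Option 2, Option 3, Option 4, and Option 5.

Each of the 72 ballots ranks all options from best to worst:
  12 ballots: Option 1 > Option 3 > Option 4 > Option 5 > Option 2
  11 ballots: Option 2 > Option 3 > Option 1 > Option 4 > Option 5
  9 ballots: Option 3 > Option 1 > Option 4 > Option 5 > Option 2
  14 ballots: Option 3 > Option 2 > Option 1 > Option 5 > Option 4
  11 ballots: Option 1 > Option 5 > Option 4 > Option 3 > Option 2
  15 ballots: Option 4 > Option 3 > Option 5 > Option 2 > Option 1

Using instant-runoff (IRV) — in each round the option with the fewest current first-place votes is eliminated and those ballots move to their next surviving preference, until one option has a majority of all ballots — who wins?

Round 1: Option 1 23, Option 2 11, Option 3 23, Option 4 15, Option 5 0. Option 5 eliminated.
Round 2: Option 1 23, Option 2 11, Option 3 23, Option 4 15. Option 2 eliminated.
Round 3: Option 1 23, Option 3 34, Option 4 15. Option 4 eliminated.
Round 4: Option 1 23, Option 3 49. Option 3 has a majority (≥37).

Option 3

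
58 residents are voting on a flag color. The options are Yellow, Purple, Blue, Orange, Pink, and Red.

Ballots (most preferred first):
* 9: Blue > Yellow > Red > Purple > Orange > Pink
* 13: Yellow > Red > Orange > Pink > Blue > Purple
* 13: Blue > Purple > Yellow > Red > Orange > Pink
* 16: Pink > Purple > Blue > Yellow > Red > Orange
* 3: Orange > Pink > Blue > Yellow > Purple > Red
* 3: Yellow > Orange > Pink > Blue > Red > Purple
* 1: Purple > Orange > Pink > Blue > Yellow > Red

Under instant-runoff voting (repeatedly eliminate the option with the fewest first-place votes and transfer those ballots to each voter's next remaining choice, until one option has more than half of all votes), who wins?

Round 1: Yellow 16, Purple 1, Blue 22, Orange 3, Pink 16, Red 0. Red eliminated.
Round 2: Yellow 16, Purple 1, Blue 22, Orange 3, Pink 16. Purple eliminated.
Round 3: Yellow 16, Blue 22, Orange 4, Pink 16. Orange eliminated.
Round 4: Yellow 16, Blue 22, Pink 20. Yellow eliminated.
Round 5: Blue 22, Pink 36. Pink has a majority (≥30).

Pink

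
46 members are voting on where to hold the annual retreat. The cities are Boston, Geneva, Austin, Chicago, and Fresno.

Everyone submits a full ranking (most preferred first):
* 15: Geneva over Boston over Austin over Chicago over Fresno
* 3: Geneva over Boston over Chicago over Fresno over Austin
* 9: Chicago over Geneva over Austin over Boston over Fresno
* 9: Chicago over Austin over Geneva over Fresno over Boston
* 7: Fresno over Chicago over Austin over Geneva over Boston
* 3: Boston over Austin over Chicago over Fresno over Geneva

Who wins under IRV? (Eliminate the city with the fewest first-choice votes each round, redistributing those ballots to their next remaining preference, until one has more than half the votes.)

Round 1: Boston 3, Geneva 18, Austin 0, Chicago 18, Fresno 7. Austin eliminated.
Round 2: Boston 3, Geneva 18, Chicago 18, Fresno 7. Boston eliminated.
Round 3: Geneva 18, Chicago 21, Fresno 7. Fresno eliminated.
Round 4: Geneva 18, Chicago 28. Chicago has a majority (≥24).

Chicago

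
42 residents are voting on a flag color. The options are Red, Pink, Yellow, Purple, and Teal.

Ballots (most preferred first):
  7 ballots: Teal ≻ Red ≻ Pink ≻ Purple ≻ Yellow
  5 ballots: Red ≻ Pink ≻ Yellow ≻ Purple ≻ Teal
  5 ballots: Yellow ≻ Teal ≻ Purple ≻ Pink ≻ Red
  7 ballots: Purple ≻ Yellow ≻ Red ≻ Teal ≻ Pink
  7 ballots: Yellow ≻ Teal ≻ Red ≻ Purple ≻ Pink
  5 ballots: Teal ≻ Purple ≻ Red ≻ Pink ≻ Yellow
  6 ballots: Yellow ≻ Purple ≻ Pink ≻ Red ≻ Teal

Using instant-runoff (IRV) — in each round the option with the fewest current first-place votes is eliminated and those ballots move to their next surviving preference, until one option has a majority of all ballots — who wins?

Round 1: Red 5, Pink 0, Yellow 18, Purple 7, Teal 12. Pink eliminated.
Round 2: Red 5, Yellow 18, Purple 7, Teal 12. Red eliminated.
Round 3: Yellow 23, Purple 7, Teal 12. Yellow has a majority (≥22).

Yellow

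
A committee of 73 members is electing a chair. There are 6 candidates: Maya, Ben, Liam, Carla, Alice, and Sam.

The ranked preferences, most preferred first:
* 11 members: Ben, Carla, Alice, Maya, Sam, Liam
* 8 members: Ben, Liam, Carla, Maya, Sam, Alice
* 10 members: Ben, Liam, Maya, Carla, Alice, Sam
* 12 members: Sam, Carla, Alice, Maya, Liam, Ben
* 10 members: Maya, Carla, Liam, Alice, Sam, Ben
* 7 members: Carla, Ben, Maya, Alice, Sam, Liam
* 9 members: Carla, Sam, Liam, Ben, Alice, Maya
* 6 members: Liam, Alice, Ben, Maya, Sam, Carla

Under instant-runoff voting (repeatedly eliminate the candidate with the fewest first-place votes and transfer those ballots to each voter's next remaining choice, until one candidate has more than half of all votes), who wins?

Round 1: Maya 10, Ben 29, Liam 6, Carla 16, Alice 0, Sam 12. Alice eliminated.
Round 2: Maya 10, Ben 29, Liam 6, Carla 16, Sam 12. Liam eliminated.
Round 3: Maya 10, Ben 35, Carla 16, Sam 12. Maya eliminated.
Round 4: Ben 35, Carla 26, Sam 12. Sam eliminated.
Round 5: Ben 35, Carla 38. Carla has a majority (≥37).

Carla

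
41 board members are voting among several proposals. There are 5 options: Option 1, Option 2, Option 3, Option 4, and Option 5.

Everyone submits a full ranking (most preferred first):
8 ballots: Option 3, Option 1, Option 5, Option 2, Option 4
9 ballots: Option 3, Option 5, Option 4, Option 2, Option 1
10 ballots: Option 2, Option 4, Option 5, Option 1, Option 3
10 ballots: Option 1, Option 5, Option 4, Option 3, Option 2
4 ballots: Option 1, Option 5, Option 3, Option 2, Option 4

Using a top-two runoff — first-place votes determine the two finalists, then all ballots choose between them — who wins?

Option 1

Round 1 first-place votes: Option 1 14, Option 2 10, Option 3 17, Option 4 0, Option 5 0. Option 3 and Option 1 advance.
Runoff: Option 3 is ranked above Option 1 on 17 ballots, Option 1 above Option 3 on 24.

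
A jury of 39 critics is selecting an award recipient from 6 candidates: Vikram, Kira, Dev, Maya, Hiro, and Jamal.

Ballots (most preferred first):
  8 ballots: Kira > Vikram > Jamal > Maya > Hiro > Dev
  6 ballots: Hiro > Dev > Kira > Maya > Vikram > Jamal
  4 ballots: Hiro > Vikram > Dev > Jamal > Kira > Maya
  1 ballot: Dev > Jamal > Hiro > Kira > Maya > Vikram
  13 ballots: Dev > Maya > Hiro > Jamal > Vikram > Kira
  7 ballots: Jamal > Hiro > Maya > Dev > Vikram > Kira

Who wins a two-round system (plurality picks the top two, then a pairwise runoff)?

Round 1 first-place votes: Vikram 0, Kira 8, Dev 14, Maya 0, Hiro 10, Jamal 7. Dev and Hiro advance.
Runoff: Dev is ranked above Hiro on 14 ballots, Hiro above Dev on 25.

Hiro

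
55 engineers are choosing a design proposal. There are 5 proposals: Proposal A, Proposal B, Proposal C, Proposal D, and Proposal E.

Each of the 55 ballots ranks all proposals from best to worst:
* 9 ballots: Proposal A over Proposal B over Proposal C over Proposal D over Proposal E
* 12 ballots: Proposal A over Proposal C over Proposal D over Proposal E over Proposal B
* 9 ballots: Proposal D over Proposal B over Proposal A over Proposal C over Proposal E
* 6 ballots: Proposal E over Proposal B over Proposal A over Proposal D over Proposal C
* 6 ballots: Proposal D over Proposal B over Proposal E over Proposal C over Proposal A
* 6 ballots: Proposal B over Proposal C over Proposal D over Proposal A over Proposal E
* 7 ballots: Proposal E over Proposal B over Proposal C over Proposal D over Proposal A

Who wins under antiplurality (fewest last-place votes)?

Proposal D

Last-place votes: Proposal A 13, Proposal B 12, Proposal C 6, Proposal D 0, Proposal E 24.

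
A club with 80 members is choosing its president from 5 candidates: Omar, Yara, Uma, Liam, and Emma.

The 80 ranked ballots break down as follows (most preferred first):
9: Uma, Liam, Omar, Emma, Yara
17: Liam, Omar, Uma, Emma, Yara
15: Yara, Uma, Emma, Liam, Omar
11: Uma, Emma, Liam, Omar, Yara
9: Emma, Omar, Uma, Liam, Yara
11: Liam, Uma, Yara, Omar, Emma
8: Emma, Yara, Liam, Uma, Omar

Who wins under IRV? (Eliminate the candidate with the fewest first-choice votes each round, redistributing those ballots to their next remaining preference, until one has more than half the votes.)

Round 1: Omar 0, Yara 15, Uma 20, Liam 28, Emma 17. Omar eliminated.
Round 2: Yara 15, Uma 20, Liam 28, Emma 17. Yara eliminated.
Round 3: Uma 35, Liam 28, Emma 17. Emma eliminated.
Round 4: Uma 44, Liam 36. Uma has a majority (≥41).

Uma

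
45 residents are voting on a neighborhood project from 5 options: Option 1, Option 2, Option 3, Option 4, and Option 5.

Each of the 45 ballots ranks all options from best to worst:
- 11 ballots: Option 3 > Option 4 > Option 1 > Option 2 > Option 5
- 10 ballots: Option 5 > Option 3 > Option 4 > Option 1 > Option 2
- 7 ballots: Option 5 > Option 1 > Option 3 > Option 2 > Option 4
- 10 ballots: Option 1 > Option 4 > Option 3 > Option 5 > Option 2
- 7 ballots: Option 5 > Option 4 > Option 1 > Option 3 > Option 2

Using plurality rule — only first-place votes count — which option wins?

First-place votes: Option 1 10, Option 2 0, Option 3 11, Option 4 0, Option 5 24.

Option 5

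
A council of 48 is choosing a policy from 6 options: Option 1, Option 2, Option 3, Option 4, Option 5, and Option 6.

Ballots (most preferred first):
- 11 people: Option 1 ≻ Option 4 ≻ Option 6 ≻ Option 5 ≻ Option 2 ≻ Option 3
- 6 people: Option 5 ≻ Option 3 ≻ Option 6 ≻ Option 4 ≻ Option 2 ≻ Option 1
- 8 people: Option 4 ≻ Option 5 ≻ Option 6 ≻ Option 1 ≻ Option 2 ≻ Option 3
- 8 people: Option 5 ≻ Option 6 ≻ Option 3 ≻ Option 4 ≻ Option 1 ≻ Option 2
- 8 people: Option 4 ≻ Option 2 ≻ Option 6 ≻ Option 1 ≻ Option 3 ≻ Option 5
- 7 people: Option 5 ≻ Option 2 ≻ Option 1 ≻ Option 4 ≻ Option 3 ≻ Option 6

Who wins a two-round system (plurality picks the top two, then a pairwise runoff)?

Option 4

Round 1 first-place votes: Option 1 11, Option 2 0, Option 3 0, Option 4 16, Option 5 21, Option 6 0. Option 5 and Option 4 advance.
Runoff: Option 5 is ranked above Option 4 on 21 ballots, Option 4 above Option 5 on 27.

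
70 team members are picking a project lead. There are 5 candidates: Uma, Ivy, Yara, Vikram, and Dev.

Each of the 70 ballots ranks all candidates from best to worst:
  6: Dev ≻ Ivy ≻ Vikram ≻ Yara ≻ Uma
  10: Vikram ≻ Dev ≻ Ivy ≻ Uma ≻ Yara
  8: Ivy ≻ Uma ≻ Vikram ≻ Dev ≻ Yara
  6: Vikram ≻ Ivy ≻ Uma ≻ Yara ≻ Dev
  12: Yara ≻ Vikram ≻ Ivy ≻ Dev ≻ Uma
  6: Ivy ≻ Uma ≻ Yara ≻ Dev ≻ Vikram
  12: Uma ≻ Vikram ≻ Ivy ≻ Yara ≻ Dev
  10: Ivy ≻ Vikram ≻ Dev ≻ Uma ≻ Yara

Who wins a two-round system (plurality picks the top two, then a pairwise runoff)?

Round 1 first-place votes: Uma 12, Ivy 24, Yara 12, Vikram 16, Dev 6. Ivy and Vikram advance.
Runoff: Ivy is ranked above Vikram on 30 ballots, Vikram above Ivy on 40.

Vikram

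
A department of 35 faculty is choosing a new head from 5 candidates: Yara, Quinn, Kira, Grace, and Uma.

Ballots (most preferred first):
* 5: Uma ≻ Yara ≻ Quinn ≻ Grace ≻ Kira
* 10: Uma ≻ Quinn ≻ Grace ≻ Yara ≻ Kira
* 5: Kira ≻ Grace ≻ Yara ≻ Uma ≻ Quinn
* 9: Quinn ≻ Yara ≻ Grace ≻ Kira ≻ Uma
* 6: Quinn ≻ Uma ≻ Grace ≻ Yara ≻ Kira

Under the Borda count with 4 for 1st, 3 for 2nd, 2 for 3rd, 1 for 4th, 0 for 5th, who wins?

Quinn

Yara: 5×3 + 10×1 + 5×2 + 9×3 + 6×1 = 68
Quinn: 5×2 + 10×3 + 5×0 + 9×4 + 6×4 = 100
Kira: 5×0 + 10×0 + 5×4 + 9×1 + 6×0 = 29
Grace: 5×1 + 10×2 + 5×3 + 9×2 + 6×2 = 70
Uma: 5×4 + 10×4 + 5×1 + 9×0 + 6×3 = 83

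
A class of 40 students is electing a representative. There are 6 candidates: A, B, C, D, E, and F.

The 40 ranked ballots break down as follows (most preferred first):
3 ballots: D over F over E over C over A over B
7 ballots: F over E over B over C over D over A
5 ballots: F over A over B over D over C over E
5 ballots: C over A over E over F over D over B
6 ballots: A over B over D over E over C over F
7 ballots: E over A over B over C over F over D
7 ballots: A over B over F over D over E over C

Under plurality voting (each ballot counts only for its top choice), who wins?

A

First-place votes: A 13, B 0, C 5, D 3, E 7, F 12.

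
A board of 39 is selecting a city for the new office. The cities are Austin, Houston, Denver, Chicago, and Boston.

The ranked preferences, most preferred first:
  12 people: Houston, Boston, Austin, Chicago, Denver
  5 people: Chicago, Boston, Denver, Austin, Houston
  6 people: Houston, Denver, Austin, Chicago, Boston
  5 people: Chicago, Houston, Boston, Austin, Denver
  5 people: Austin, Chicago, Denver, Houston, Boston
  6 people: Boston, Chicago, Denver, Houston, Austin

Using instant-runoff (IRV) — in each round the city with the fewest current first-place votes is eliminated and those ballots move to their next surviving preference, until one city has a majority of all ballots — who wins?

Chicago

Round 1: Austin 5, Houston 18, Denver 0, Chicago 10, Boston 6. Denver eliminated.
Round 2: Austin 5, Houston 18, Chicago 10, Boston 6. Austin eliminated.
Round 3: Houston 18, Chicago 15, Boston 6. Boston eliminated.
Round 4: Houston 18, Chicago 21. Chicago has a majority (≥20).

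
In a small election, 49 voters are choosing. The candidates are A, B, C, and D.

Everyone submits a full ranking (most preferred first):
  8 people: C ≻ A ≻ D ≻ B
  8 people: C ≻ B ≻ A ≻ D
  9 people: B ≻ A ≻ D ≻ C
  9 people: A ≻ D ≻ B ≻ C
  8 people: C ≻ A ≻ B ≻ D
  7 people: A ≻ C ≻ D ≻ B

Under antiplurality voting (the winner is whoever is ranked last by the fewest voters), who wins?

Last-place votes: A 0, B 15, C 18, D 16.

A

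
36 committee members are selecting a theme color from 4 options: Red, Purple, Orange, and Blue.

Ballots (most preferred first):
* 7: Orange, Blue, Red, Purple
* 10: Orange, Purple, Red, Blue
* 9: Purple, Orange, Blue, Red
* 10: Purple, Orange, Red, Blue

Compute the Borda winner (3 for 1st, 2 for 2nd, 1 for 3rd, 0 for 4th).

Orange

Red: 7×1 + 10×1 + 9×0 + 10×1 = 27
Purple: 7×0 + 10×2 + 9×3 + 10×3 = 77
Orange: 7×3 + 10×3 + 9×2 + 10×2 = 89
Blue: 7×2 + 10×0 + 9×1 + 10×0 = 23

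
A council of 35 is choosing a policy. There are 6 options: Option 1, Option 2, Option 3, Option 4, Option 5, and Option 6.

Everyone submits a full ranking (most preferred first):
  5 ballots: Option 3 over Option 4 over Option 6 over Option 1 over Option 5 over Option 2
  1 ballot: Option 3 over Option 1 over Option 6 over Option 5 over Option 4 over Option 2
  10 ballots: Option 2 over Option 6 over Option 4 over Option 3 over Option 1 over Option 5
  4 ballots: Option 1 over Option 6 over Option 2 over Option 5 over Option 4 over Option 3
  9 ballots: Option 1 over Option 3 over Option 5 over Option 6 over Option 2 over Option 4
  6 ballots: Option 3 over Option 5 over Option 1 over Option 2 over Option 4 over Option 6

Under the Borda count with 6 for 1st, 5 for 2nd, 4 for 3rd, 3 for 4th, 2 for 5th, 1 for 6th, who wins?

Option 3

Option 1: 5×3 + 1×5 + 10×2 + 4×6 + 9×6 + 6×4 = 142
Option 2: 5×1 + 1×1 + 10×6 + 4×4 + 9×2 + 6×3 = 118
Option 3: 5×6 + 1×6 + 10×3 + 4×1 + 9×5 + 6×6 = 151
Option 4: 5×5 + 1×2 + 10×4 + 4×2 + 9×1 + 6×2 = 96
Option 5: 5×2 + 1×3 + 10×1 + 4×3 + 9×4 + 6×5 = 101
Option 6: 5×4 + 1×4 + 10×5 + 4×5 + 9×3 + 6×1 = 127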